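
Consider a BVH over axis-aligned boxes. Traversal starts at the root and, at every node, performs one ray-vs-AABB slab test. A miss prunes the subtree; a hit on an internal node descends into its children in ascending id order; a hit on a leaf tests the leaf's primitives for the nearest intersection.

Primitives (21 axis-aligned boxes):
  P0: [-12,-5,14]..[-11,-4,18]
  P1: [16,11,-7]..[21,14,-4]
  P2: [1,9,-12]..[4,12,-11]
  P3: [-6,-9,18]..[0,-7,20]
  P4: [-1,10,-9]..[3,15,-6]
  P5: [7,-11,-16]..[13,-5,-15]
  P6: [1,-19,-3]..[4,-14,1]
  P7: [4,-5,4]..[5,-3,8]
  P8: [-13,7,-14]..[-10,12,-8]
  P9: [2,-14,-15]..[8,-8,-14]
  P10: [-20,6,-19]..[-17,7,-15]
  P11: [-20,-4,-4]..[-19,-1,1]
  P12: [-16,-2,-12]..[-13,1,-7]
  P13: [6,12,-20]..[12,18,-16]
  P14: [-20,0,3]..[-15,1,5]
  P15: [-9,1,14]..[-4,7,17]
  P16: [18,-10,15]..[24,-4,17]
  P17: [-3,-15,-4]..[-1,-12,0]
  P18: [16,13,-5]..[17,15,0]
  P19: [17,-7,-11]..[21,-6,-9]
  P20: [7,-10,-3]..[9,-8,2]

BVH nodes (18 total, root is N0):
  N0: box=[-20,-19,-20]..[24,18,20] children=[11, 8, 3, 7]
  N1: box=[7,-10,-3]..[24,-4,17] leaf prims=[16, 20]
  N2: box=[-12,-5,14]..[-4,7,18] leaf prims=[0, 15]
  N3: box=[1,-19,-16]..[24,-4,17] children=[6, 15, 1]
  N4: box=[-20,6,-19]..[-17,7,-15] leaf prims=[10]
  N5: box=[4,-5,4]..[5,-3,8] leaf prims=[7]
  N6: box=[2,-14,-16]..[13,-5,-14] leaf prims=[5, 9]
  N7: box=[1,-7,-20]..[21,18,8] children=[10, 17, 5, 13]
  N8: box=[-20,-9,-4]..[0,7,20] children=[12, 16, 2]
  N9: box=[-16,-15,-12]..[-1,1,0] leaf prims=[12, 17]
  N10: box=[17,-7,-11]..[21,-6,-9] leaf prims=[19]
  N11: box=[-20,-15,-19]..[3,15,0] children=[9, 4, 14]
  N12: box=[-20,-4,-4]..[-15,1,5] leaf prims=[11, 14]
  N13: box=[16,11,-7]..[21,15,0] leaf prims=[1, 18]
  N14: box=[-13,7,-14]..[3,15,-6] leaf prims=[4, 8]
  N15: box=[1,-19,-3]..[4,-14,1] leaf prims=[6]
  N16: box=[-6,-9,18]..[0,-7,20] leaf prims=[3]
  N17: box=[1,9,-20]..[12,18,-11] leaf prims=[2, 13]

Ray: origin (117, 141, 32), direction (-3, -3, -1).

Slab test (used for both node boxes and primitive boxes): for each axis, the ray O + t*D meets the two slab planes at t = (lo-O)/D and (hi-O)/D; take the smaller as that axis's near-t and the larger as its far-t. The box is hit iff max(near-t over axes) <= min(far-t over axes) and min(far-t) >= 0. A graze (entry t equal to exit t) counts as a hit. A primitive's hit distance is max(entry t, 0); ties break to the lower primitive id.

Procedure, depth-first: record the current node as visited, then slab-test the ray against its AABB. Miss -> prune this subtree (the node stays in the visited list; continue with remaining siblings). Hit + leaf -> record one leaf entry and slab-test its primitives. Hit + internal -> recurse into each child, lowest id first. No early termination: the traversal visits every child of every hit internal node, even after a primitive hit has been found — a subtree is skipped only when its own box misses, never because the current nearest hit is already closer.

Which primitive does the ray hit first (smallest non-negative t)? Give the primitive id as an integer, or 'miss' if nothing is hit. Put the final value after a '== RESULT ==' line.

Walk:
N0 x:[31,137/3] y:[41,160/3] z:[12,52] -> hit [41,137/3], descend [3, 7, 8, 11]
  N3 x:[31,116/3] y:[145/3,160/3] z:[15,48] -> miss, prune
  N7 x:[32,116/3] y:[41,148/3] z:[24,52] -> miss, prune
  N8 x:[39,137/3] y:[134/3,50] z:[12,36] -> miss, prune
  N11 x:[38,137/3] y:[42,52] z:[32,51] -> hit [42,137/3], descend [4, 9, 14]
    N4 x:[134/3,137/3] y:[134/3,45] z:[47,51] -> miss, prune
    N9 x:[118/3,133/3] y:[140/3,52] z:[32,44] -> miss, prune
    N14 x:[38,130/3] y:[42,134/3] z:[38,46] -> hit [42,130/3] leaf, test {P4(miss), P8@t=43}

8 AABB tests over nodes [0, 3, 7, 8, 11, 4, 9, 14]; 1 leaf entered; closest P8.

== RESULT ==
8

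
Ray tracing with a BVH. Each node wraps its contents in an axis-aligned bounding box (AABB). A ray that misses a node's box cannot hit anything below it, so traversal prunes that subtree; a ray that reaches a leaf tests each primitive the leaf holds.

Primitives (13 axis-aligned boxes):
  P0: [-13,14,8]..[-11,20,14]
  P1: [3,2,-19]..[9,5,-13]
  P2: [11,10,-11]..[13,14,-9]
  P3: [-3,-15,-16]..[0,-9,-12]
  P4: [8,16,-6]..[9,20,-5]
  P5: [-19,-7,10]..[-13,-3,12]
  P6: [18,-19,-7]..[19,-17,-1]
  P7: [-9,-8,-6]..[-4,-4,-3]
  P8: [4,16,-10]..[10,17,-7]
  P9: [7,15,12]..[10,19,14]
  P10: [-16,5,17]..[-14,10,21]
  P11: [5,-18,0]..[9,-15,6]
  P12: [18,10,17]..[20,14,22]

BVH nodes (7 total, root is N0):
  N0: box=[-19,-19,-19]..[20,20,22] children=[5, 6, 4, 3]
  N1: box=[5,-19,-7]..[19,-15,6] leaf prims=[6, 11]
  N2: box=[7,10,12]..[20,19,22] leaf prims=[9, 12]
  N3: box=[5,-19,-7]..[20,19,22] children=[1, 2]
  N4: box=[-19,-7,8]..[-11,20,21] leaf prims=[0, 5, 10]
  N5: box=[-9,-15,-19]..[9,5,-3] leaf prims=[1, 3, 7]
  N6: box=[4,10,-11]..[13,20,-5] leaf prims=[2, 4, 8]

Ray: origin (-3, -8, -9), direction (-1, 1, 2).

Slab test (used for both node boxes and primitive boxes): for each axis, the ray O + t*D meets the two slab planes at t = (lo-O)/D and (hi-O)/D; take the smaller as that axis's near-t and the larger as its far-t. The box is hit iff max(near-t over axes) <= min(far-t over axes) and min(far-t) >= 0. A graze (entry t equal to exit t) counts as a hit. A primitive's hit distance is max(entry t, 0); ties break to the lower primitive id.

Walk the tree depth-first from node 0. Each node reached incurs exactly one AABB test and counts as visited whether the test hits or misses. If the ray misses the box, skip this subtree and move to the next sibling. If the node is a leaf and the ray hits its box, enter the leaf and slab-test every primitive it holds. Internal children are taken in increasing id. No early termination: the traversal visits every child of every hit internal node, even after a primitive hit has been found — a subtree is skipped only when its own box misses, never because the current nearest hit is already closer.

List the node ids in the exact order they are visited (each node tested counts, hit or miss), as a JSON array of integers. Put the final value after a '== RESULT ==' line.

Trace the traversal:
N0 x:[-23,16] y:[-11,28] z:[-5,31/2] -> hit [-5,31/2], descend [3, 4, 5, 6]
  N3 x:[-23,-8] y:[-11,27] z:[1,31/2] -> miss, prune
  N4 x:[8,16] y:[1,28] z:[17/2,15] -> hit [17/2,15] leaf, test {P0(miss), P5(miss), P10@t=13}
  N5 x:[-12,6] y:[-7,13] z:[-5,3] -> hit [-5,3] leaf, test {P1(miss), P3(miss), P7@t=3/2}
  N6 x:[-16,-7] y:[18,28] z:[-1,2] -> miss, prune

Summary -> nodes [0, 3, 4, 5, 6]; box-tests=5; leaf-entries=2; first=P7

== RESULT ==
[0, 3, 4, 5, 6]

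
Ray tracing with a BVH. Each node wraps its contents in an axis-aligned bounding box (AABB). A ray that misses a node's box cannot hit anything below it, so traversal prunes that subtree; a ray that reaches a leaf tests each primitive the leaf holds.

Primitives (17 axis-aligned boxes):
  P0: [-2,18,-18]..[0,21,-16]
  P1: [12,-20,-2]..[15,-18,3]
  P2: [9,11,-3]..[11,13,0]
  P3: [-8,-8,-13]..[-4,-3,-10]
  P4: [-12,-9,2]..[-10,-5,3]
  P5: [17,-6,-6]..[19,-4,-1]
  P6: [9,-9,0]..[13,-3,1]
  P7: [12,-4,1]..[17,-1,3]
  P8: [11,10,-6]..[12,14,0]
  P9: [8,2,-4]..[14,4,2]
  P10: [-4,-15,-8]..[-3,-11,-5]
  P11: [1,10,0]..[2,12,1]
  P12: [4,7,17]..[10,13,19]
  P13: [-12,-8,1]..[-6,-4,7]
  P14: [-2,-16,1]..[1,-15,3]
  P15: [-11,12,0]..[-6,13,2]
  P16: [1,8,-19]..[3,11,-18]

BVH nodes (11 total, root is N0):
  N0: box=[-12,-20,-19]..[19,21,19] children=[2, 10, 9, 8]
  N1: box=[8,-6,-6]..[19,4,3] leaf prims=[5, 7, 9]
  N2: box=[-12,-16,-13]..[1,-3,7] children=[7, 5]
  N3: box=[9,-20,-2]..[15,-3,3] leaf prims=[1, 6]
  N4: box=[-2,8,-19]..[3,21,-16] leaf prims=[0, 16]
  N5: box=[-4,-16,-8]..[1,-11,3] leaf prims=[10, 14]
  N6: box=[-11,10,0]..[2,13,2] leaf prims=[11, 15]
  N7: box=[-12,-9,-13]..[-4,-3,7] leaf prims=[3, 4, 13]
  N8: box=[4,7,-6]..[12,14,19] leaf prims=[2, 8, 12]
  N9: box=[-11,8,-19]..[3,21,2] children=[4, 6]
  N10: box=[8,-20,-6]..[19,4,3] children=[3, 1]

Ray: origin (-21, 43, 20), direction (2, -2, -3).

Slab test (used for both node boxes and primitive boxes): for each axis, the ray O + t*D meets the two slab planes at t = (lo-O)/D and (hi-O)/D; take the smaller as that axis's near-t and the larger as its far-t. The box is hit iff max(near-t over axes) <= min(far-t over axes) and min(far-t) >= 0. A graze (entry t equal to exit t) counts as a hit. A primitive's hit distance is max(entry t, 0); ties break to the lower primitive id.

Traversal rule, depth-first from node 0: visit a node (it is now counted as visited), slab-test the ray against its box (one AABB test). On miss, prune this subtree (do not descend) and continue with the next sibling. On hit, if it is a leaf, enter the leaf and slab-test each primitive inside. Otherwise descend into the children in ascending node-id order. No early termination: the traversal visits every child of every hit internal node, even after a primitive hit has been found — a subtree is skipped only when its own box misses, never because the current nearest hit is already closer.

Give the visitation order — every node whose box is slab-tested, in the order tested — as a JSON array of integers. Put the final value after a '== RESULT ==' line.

Traverse from the root:
N0 x:[9/2,20] y:[11,63/2] z:[1/3,13] -> hit [11,13], descend [2, 8, 9, 10]
  N2 x:[9/2,11] y:[23,59/2] z:[13/3,11] -> miss, prune
  N8 x:[25/2,33/2] y:[29/2,18] z:[1/3,26/3] -> miss, prune
  N9 x:[5,12] y:[11,35/2] z:[6,13] -> hit [11,12], descend [4, 6]
    N4 x:[19/2,12] y:[11,35/2] z:[12,13] -> hit [12,12] leaf, test {P0(miss), P16(miss)}
    N6 x:[5,23/2] y:[15,33/2] z:[6,20/3] -> miss, prune
  N10 x:[29/2,20] y:[39/2,63/2] z:[17/3,26/3] -> miss, prune

7 AABB tests over nodes [0, 2, 8, 9, 4, 6, 10]; 1 leaf entered; closest miss.

== RESULT ==
[0, 2, 8, 9, 4, 6, 10]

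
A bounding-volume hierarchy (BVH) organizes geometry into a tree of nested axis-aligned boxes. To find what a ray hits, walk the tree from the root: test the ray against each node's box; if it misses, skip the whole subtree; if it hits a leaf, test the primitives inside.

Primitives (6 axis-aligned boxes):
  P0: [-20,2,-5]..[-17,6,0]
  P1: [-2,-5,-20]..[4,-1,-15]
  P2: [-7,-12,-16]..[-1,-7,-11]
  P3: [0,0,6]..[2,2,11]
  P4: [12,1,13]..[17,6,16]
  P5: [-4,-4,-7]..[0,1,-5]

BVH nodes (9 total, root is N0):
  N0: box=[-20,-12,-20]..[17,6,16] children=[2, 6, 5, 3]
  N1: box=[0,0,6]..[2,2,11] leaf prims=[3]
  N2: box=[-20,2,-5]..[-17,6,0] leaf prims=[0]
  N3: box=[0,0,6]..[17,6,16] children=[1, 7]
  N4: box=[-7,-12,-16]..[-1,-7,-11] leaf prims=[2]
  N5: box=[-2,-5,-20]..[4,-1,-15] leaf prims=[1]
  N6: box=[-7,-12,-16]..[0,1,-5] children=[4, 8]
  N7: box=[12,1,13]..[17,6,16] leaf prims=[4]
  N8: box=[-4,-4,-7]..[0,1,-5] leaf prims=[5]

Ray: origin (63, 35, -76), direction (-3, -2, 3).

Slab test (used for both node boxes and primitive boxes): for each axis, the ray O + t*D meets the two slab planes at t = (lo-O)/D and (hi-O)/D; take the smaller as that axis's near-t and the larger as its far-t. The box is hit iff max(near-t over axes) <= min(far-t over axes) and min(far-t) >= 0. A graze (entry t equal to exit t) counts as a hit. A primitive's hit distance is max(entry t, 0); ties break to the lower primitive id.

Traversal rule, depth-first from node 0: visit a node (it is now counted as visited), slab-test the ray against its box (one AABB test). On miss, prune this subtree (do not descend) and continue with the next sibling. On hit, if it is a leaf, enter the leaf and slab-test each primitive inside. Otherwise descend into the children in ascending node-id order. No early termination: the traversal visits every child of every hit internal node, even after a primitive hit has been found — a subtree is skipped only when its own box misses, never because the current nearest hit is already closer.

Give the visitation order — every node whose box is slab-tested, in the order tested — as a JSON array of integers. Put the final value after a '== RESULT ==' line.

Trace the traversal:
N0 x:[46/3,83/3] y:[29/2,47/2] z:[56/3,92/3] -> hit [56/3,47/2], descend [2, 3, 5, 6]
  N2 x:[80/3,83/3] y:[29/2,33/2] z:[71/3,76/3] -> miss, prune
  N3 x:[46/3,21] y:[29/2,35/2] z:[82/3,92/3] -> miss, prune
  N5 x:[59/3,65/3] y:[18,20] z:[56/3,61/3] -> hit [59/3,20] leaf, test {P1@t=59/3}
  N6 x:[21,70/3] y:[17,47/2] z:[20,71/3] -> hit [21,70/3], descend [4, 8]
    N4 x:[64/3,70/3] y:[21,47/2] z:[20,65/3] -> hit [64/3,65/3] leaf, test {P2@t=64/3}
    N8 x:[21,67/3] y:[17,39/2] z:[23,71/3] -> miss, prune

Visited [0, 2, 3, 5, 6, 4, 8]. Tests: 7 box, 2 leaf. Nearest: P1.

== RESULT ==
[0, 2, 3, 5, 6, 4, 8]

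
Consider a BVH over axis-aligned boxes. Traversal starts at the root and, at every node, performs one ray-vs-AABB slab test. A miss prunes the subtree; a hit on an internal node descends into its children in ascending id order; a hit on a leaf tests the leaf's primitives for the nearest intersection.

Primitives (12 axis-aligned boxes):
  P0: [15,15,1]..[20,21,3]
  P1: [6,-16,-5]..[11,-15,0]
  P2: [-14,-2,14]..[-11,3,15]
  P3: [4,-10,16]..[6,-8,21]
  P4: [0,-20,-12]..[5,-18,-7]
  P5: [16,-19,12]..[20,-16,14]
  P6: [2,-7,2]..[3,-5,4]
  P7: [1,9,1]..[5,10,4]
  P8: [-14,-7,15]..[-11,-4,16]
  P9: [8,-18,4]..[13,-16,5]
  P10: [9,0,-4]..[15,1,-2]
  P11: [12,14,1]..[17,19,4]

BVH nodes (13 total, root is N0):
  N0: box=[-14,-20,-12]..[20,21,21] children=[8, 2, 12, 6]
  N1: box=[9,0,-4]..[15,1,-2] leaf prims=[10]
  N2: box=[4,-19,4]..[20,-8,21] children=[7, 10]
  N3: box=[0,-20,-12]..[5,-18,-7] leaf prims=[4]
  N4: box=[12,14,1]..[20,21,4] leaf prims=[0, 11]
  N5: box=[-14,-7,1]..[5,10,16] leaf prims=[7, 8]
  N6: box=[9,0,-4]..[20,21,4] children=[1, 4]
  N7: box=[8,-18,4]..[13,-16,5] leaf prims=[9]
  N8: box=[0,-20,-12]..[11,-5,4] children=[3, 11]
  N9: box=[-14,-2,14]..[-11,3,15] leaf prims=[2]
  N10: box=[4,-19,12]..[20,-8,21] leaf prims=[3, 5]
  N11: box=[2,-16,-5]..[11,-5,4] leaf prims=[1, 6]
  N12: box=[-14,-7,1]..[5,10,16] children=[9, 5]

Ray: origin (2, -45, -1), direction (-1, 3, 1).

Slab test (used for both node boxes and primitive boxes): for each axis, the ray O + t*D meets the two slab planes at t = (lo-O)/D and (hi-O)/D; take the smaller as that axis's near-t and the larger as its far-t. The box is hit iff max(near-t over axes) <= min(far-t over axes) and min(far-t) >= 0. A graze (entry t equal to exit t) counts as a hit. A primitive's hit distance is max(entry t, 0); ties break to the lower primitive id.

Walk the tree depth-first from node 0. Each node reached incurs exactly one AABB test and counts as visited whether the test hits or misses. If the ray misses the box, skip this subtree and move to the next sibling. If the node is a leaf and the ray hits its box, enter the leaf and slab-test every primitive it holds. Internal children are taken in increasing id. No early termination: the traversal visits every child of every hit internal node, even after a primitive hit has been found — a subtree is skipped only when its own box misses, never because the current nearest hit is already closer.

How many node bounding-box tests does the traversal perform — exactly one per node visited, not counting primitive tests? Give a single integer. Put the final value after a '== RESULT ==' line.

Trace the traversal:
N0 x:[-18,16] y:[25/3,22] z:[-11,22] -> hit [25/3,16], descend [2, 6, 8, 12]
  N2 x:[-18,-2] y:[26/3,37/3] z:[5,22] -> miss, prune
  N6 x:[-18,-7] y:[15,22] z:[-3,5] -> miss, prune
  N8 x:[-9,2] y:[25/3,40/3] z:[-11,5] -> miss, prune
  N12 x:[-3,16] y:[38/3,55/3] z:[2,17] -> hit [38/3,16], descend [5, 9]
    N5 x:[-3,16] y:[38/3,55/3] z:[2,17] -> hit [38/3,16] leaf, test {P7(miss), P8(miss)}
    N9 x:[13,16] y:[43/3,16] z:[15,16] -> hit [15,16] leaf, test {P2@t=15}

Summary -> nodes [0, 2, 6, 8, 12, 5, 9]; box-tests=7; leaf-entries=2; first=P2

== RESULT ==
7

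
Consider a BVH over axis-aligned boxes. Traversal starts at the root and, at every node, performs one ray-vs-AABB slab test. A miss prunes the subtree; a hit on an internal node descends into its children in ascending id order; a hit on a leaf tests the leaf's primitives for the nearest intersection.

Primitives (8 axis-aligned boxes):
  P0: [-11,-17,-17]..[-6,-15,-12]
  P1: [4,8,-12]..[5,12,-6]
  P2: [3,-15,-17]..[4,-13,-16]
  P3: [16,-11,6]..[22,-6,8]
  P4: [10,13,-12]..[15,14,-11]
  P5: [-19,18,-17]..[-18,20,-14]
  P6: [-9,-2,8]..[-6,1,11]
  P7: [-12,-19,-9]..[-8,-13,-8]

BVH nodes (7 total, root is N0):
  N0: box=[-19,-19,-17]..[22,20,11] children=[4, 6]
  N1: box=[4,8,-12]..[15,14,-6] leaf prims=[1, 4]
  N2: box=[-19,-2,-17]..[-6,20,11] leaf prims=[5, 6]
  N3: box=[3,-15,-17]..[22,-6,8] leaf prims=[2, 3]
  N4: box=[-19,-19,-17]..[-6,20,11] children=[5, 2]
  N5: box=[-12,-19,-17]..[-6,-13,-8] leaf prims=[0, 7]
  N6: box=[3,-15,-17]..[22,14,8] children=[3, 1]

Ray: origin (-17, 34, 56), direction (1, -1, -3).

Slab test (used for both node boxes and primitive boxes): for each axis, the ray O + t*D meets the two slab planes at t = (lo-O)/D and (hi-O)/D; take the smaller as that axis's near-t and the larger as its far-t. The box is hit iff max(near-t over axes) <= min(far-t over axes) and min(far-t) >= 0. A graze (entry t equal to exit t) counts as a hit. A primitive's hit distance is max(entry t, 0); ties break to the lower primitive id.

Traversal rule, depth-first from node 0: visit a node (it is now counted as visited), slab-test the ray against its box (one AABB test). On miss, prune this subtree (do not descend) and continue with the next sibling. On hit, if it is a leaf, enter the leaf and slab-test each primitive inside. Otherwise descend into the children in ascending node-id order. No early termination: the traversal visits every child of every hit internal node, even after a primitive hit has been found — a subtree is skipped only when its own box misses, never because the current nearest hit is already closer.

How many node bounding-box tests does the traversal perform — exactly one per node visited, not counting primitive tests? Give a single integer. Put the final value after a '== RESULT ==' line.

Walk:
N0 x:[-2,39] y:[14,53] z:[15,73/3] -> hit [15,73/3], descend [4, 6]
  N4 x:[-2,11] y:[14,53] z:[15,73/3] -> miss, prune
  N6 x:[20,39] y:[20,49] z:[16,73/3] -> hit [20,73/3], descend [1, 3]
    N1 x:[21,32] y:[20,26] z:[62/3,68/3] -> hit [21,68/3] leaf, test {P1@t=22, P4(miss)}
    N3 x:[20,39] y:[40,49] z:[16,73/3] -> miss, prune

5 AABB tests over nodes [0, 4, 6, 1, 3]; 1 leaf entered; closest P1.

== RESULT ==
5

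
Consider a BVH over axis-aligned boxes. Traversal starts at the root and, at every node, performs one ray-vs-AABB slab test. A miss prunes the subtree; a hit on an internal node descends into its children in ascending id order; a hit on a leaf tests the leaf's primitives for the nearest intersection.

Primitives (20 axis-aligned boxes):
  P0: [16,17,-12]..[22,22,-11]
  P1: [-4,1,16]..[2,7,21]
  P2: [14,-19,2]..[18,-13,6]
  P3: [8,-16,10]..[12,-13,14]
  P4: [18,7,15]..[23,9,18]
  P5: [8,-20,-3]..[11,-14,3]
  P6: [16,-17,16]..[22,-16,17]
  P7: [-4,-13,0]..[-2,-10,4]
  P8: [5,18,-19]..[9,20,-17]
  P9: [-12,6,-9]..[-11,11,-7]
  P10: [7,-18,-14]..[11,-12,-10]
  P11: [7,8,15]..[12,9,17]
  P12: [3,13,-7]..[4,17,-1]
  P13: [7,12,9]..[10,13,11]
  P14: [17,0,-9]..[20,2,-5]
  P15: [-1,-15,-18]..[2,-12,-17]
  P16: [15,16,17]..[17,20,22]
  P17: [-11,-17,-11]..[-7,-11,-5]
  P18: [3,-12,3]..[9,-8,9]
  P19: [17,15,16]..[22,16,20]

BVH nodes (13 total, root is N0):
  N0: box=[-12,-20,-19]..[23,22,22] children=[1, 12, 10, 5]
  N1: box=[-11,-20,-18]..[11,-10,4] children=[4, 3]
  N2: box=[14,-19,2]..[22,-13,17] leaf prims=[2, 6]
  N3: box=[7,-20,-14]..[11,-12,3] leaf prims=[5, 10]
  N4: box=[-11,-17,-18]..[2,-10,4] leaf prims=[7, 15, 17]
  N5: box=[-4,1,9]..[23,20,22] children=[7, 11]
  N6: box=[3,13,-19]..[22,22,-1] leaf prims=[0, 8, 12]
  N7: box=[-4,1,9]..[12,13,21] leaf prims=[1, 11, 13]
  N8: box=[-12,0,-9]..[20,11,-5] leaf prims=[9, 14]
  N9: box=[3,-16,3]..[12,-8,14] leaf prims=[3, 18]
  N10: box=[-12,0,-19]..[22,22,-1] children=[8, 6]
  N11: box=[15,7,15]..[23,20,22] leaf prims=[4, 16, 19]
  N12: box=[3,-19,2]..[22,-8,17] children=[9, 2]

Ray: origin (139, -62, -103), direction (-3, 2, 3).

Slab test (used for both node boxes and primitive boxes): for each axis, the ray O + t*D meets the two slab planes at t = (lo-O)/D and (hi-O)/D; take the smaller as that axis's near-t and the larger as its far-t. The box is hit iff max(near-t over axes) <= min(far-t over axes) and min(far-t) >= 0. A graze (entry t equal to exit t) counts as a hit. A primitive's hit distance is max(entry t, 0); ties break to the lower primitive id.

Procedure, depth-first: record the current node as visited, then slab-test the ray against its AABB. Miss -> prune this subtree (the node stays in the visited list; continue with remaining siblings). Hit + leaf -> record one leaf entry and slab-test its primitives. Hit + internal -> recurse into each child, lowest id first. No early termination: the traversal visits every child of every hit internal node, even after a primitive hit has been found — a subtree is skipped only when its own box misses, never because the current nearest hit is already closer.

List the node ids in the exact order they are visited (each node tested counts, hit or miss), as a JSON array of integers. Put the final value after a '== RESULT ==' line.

Walk:
N0 x:[116/3,151/3] y:[21,42] z:[28,125/3] -> hit [116/3,125/3], descend [1, 5, 10, 12]
  N1 x:[128/3,50] y:[21,26] z:[85/3,107/3] -> miss, prune
  N5 x:[116/3,143/3] y:[63/2,41] z:[112/3,125/3] -> hit [116/3,41], descend [7, 11]
    N7 x:[127/3,143/3] y:[63/2,75/2] z:[112/3,124/3] -> miss, prune
    N11 x:[116/3,124/3] y:[69/2,41] z:[118/3,125/3] -> hit [118/3,41] leaf, test {P4(miss), P16@t=122/3, P19(miss)}
  N10 x:[39,151/3] y:[31,42] z:[28,34] -> miss, prune
  N12 x:[39,136/3] y:[43/2,27] z:[35,40] -> miss, prune

Visited [0, 1, 5, 7, 11, 10, 12]. Tests: 7 box, 1 leaf. Nearest: P16.

== RESULT ==
[0, 1, 5, 7, 11, 10, 12]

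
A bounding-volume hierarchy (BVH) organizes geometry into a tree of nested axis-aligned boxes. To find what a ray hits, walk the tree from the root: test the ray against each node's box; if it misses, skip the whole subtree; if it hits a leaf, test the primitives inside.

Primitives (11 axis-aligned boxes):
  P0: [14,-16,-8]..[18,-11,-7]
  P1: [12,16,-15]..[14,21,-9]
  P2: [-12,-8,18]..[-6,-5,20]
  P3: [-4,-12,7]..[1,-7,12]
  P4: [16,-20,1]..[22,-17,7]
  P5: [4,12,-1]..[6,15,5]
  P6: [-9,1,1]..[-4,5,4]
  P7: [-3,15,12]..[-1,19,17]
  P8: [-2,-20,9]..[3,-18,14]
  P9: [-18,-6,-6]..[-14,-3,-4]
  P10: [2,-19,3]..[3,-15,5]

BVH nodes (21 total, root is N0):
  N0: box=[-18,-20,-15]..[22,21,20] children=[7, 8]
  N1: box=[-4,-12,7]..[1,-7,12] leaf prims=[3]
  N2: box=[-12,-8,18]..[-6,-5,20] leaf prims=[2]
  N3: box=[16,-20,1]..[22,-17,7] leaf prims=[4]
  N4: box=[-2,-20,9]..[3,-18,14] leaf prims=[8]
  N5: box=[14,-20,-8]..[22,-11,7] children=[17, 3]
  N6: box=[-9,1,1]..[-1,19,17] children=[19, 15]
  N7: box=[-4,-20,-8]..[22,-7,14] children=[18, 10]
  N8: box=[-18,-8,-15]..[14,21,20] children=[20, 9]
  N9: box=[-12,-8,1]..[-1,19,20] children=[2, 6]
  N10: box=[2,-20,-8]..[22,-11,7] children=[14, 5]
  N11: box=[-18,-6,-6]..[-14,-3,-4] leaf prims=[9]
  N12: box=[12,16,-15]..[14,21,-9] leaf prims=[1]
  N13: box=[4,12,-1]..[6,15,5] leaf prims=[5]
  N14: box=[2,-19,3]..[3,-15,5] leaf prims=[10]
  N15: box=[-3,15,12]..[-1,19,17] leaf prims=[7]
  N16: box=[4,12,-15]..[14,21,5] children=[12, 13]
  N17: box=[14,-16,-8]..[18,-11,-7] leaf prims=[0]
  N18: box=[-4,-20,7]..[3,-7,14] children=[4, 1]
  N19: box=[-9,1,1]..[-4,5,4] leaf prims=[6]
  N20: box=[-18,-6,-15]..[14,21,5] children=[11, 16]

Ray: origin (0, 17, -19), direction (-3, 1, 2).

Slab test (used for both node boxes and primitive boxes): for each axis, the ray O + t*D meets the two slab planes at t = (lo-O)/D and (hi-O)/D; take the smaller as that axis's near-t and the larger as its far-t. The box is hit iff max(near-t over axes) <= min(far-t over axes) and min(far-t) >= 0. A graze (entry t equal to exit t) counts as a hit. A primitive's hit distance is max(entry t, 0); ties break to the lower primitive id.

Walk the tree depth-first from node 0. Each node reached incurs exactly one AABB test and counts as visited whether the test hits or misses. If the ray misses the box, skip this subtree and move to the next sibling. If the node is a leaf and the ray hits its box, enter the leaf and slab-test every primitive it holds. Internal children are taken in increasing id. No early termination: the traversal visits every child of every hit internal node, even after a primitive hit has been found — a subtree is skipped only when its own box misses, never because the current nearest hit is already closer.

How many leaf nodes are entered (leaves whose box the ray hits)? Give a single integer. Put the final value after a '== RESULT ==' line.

Traverse from the root:
N0 x:[-22/3,6] y:[-37,4] z:[2,39/2] -> hit [2,4], descend [7, 8]
  N7 x:[-22/3,4/3] y:[-37,-24] z:[11/2,33/2] -> miss, prune
  N8 x:[-14/3,6] y:[-25,4] z:[2,39/2] -> hit [2,4], descend [9, 20]
    N9 x:[1/3,4] y:[-25,2] z:[10,39/2] -> miss, prune
    N20 x:[-14/3,6] y:[-23,4] z:[2,12] -> hit [2,4], descend [11, 16]
      N11 x:[14/3,6] y:[-23,-20] z:[13/2,15/2] -> miss, prune
      N16 x:[-14/3,-4/3] y:[-5,4] z:[2,12] -> miss, prune

Visited [0, 7, 8, 9, 20, 11, 16]. Tests: 7 box, 0 leaf. Nearest: miss.

== RESULT ==
0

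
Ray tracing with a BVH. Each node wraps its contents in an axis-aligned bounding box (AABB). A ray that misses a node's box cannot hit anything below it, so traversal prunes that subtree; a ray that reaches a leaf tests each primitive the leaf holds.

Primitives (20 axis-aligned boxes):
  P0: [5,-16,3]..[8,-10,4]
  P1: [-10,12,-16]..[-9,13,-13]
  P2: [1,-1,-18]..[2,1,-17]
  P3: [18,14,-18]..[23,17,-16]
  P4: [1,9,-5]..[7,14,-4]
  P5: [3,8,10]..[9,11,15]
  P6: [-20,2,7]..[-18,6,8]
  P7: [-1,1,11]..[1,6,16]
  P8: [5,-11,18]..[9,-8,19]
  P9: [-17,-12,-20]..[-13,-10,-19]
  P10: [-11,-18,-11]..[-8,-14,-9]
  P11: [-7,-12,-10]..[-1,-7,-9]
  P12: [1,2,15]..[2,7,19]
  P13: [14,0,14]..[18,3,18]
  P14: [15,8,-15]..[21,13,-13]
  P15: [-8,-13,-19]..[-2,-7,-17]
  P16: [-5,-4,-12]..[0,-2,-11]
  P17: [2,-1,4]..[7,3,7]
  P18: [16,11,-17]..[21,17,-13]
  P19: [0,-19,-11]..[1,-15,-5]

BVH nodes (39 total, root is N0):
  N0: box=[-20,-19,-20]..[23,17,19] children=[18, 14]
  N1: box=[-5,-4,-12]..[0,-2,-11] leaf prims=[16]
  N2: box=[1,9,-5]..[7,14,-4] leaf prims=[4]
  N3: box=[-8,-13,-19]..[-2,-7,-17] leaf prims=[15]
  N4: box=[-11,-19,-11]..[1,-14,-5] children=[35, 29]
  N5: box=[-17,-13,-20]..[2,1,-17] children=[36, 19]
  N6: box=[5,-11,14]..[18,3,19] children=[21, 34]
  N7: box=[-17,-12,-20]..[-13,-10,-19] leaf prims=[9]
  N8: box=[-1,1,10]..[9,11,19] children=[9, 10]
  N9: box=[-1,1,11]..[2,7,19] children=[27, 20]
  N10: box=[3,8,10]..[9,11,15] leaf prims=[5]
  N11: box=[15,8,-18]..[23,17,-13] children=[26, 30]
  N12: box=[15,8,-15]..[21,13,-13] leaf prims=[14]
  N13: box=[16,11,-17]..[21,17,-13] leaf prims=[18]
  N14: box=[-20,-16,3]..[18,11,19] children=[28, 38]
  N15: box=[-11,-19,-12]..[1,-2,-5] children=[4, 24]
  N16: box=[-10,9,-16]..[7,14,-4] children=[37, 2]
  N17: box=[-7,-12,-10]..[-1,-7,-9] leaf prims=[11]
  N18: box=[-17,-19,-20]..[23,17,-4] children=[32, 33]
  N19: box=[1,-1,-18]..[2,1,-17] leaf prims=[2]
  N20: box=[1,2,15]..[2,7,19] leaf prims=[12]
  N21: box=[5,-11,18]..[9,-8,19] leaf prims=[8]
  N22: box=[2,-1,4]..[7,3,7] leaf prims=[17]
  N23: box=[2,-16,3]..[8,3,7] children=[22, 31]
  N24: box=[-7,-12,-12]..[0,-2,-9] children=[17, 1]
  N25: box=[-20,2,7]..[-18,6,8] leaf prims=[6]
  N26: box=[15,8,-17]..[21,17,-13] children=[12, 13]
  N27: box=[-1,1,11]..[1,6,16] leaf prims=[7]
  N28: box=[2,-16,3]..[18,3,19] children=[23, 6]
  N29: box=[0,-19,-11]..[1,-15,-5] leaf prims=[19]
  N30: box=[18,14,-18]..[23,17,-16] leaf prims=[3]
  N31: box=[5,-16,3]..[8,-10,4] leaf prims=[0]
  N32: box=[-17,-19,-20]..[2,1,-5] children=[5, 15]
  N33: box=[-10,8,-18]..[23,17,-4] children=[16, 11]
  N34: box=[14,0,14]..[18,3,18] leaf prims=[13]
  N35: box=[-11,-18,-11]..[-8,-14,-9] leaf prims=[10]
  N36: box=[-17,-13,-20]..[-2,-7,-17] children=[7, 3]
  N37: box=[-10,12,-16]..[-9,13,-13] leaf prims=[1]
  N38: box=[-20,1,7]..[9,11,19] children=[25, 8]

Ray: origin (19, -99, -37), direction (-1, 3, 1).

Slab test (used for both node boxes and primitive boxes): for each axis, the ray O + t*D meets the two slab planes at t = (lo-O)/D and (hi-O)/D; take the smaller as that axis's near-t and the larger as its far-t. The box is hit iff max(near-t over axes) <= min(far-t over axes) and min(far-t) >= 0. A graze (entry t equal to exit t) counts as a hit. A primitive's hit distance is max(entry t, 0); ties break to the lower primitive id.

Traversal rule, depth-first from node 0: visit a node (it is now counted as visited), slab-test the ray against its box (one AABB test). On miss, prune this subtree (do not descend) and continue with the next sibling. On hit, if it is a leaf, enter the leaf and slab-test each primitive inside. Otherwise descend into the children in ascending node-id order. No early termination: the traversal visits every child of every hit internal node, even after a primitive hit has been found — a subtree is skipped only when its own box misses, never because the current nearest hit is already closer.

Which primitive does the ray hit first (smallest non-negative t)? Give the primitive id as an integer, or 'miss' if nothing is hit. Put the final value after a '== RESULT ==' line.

Trace the traversal:
N0 x:[-4,39] y:[80/3,116/3] z:[17,56] -> hit [80/3,116/3], descend [14, 18]
  N14 x:[1,39] y:[83/3,110/3] z:[40,56] -> miss, prune
  N18 x:[-4,36] y:[80/3,116/3] z:[17,33] -> hit [80/3,33], descend [32, 33]
    N32 x:[17,36] y:[80/3,100/3] z:[17,32] -> hit [80/3,32], descend [5, 15]
      N5 x:[17,36] y:[86/3,100/3] z:[17,20] -> miss, prune
      N15 x:[18,30] y:[80/3,97/3] z:[25,32] -> hit [80/3,30], descend [4, 24]
        N4 x:[18,30] y:[80/3,85/3] z:[26,32] -> hit [80/3,85/3], descend [29, 35]
          N29 x:[18,19] y:[80/3,28] z:[26,32] -> miss, prune
          N35 x:[27,30] y:[27,85/3] z:[26,28] -> hit [27,28] leaf, test {P10@t=27}
        N24 x:[19,26] y:[29,97/3] z:[25,28] -> miss, prune
    N33 x:[-4,29] y:[107/3,116/3] z:[19,33] -> miss, prune

order=[0, 14, 18, 32, 5, 15, 4, 29, 35, 24, 33]  |boxes|=11  |leaves|=1  hit=P10

== RESULT ==
10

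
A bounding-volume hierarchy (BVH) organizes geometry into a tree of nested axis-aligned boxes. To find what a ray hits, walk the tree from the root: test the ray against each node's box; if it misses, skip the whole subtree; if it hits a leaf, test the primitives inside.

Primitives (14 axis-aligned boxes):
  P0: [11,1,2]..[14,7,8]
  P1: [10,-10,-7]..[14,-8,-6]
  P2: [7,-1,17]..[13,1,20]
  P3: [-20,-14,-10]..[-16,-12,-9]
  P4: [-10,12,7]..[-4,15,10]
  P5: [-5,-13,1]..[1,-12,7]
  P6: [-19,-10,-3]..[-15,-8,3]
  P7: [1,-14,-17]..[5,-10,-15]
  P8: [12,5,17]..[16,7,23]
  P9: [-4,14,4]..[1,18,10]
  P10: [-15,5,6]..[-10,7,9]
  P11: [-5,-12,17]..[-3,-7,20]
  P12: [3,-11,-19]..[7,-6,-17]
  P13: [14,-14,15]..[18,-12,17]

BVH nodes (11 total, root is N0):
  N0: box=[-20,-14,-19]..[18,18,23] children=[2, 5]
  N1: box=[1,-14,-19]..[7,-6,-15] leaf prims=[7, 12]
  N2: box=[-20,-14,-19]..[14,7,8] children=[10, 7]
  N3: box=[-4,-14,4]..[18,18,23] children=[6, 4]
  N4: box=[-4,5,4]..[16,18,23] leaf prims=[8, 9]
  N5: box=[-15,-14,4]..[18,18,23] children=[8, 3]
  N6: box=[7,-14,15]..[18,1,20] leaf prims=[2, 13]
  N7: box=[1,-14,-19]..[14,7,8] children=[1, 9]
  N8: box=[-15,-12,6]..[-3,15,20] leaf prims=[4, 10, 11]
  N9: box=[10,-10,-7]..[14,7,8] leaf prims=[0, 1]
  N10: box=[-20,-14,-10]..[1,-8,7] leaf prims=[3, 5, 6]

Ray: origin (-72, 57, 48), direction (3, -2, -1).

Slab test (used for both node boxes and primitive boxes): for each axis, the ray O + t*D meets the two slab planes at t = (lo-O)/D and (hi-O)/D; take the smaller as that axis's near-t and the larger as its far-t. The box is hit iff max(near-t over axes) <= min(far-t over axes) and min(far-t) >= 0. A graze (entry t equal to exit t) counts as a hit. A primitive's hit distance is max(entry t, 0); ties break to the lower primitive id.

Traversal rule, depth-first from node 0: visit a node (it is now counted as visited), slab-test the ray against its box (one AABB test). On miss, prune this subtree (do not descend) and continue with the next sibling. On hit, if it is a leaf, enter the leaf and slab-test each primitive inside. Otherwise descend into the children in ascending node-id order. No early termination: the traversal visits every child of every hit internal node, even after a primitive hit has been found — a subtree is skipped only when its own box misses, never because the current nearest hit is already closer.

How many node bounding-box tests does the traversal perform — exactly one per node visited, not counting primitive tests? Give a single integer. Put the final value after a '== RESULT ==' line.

Trace the traversal:
N0 x:[52/3,30] y:[39/2,71/2] z:[25,67] -> hit [25,30], descend [2, 5]
  N2 x:[52/3,86/3] y:[25,71/2] z:[40,67] -> miss, prune
  N5 x:[19,30] y:[39/2,71/2] z:[25,44] -> hit [25,30], descend [3, 8]
    N3 x:[68/3,30] y:[39/2,71/2] z:[25,44] -> hit [25,30], descend [4, 6]
      N4 x:[68/3,88/3] y:[39/2,26] z:[25,44] -> hit [25,26] leaf, test {P8(miss), P9(miss)}
      N6 x:[79/3,30] y:[28,71/2] z:[28,33] -> hit [28,30] leaf, test {P2@t=28, P13(miss)}
    N8 x:[19,23] y:[21,69/2] z:[28,42] -> miss, prune

7 AABB tests over nodes [0, 2, 5, 3, 4, 6, 8]; 2 leaves entered; closest P2.

== RESULT ==
7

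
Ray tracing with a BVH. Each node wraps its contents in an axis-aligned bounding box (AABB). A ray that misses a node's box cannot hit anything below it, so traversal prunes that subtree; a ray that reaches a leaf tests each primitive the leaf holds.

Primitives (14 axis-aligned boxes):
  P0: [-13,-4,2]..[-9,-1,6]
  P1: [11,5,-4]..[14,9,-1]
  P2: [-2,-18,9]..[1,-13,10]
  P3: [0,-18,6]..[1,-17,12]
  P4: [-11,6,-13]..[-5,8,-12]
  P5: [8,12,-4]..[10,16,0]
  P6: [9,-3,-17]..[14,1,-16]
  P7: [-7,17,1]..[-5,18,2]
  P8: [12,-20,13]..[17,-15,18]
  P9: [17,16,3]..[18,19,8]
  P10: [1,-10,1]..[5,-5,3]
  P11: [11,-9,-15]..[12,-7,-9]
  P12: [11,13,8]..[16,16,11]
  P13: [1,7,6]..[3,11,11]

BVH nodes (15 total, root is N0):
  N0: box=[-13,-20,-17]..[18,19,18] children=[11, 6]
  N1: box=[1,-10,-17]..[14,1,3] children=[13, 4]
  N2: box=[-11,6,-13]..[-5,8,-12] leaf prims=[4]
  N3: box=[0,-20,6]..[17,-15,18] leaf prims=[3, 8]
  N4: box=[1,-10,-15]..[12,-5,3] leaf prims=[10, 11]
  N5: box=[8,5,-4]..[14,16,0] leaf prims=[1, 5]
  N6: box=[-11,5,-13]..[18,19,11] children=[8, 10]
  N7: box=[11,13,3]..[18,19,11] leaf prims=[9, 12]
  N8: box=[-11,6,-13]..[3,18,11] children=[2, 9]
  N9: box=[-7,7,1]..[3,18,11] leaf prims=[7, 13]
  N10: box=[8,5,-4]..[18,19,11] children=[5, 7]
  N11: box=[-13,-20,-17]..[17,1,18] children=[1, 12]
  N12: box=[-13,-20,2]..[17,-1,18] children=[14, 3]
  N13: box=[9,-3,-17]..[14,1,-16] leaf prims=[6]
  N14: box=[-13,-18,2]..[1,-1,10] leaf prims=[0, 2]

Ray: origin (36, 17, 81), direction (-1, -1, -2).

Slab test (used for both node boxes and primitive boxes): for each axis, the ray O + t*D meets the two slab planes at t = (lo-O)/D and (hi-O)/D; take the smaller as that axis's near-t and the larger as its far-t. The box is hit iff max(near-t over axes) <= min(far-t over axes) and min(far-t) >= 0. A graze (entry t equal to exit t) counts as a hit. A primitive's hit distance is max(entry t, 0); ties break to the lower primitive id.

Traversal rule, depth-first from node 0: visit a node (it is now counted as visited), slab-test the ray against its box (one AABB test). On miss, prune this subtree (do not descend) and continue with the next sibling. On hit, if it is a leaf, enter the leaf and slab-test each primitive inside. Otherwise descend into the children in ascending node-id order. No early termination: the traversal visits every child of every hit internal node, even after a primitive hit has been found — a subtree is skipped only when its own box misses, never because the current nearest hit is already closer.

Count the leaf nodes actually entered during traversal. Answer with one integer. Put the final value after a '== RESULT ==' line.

Walk:
N0 x:[18,49] y:[-2,37] z:[63/2,49] -> hit [63/2,37], descend [6, 11]
  N6 x:[18,47] y:[-2,12] z:[35,47] -> miss, prune
  N11 x:[19,49] y:[16,37] z:[63/2,49] -> hit [63/2,37], descend [1, 12]
    N1 x:[22,35] y:[16,27] z:[39,49] -> miss, prune
    N12 x:[19,49] y:[18,37] z:[63/2,79/2] -> hit [63/2,37], descend [3, 14]
      N3 x:[19,36] y:[32,37] z:[63/2,75/2] -> hit [32,36] leaf, test {P3@t=35, P8(miss)}
      N14 x:[35,49] y:[18,35] z:[71/2,79/2] -> miss, prune

order=[0, 6, 11, 1, 12, 3, 14]  |boxes|=7  |leaves|=1  hit=P3

== RESULT ==
1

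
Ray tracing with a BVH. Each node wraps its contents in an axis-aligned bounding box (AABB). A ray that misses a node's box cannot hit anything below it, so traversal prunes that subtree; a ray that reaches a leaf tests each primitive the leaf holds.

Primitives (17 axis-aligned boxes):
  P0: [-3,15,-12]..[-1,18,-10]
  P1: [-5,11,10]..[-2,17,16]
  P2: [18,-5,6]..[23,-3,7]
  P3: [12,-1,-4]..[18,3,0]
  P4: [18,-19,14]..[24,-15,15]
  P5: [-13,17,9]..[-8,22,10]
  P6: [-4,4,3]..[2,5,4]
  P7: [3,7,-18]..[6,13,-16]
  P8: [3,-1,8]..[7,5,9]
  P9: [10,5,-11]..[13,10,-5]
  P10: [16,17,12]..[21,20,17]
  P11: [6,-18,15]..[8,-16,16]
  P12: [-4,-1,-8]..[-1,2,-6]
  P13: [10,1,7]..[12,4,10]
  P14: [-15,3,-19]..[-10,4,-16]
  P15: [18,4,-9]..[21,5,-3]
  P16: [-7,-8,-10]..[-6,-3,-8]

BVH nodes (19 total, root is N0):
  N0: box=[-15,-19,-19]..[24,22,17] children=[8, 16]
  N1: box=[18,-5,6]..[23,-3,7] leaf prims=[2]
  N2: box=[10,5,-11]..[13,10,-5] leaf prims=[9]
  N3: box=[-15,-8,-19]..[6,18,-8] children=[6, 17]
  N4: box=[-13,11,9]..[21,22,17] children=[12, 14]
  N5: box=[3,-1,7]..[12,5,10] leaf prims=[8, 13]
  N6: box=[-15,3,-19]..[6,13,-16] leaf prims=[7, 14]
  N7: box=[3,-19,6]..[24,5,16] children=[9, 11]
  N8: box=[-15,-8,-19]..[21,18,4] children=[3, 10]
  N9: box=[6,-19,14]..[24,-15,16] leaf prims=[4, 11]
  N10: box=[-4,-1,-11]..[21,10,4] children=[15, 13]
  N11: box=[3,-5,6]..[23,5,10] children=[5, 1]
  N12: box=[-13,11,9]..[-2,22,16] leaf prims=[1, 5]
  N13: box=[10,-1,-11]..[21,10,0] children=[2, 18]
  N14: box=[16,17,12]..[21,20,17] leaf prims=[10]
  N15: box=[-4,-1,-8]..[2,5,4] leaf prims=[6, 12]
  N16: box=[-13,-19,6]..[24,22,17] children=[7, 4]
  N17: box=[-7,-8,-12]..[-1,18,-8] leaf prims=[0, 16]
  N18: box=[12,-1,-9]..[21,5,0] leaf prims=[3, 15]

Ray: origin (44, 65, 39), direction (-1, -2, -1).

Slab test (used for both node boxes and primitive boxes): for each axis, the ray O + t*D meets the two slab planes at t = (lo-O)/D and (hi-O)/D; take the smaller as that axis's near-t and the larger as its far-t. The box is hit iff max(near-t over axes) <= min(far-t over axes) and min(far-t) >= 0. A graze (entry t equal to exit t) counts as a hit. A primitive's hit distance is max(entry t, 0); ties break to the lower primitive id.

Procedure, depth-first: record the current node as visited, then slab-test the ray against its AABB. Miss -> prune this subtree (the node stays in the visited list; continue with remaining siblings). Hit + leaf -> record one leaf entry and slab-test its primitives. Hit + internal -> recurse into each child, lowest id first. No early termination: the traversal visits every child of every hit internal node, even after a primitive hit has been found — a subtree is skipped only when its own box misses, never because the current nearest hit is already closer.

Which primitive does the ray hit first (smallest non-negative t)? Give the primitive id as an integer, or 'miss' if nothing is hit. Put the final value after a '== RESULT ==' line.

Trace the traversal:
N0 x:[20,59] y:[43/2,42] z:[22,58] -> hit [22,42], descend [8, 16]
  N8 x:[23,59] y:[47/2,73/2] z:[35,58] -> hit [35,73/2], descend [3, 10]
    N3 x:[38,59] y:[47/2,73/2] z:[47,58] -> miss, prune
    N10 x:[23,48] y:[55/2,33] z:[35,50] -> miss, prune
  N16 x:[20,57] y:[43/2,42] z:[22,33] -> hit [22,33], descend [4, 7]
    N4 x:[23,57] y:[43/2,27] z:[22,30] -> hit [23,27], descend [12, 14]
      N12 x:[46,57] y:[43/2,27] z:[23,30] -> miss, prune
      N14 x:[23,28] y:[45/2,24] z:[22,27] -> hit [23,24] leaf, test {P10@t=23}
    N7 x:[20,41] y:[30,42] z:[23,33] -> hit [30,33], descend [9, 11]
      N9 x:[20,38] y:[40,42] z:[23,25] -> miss, prune
      N11 x:[21,41] y:[30,35] z:[29,33] -> hit [30,33], descend [1, 5]
        N1 x:[21,26] y:[34,35] z:[32,33] -> miss, prune
        N5 x:[32,41] y:[30,33] z:[29,32] -> hit [32,32] leaf, test {P8(miss), P13@t=32}

Summary -> nodes [0, 8, 3, 10, 16, 4, 12, 14, 7, 9, 11, 1, 5]; box-tests=13; leaf-entries=2; first=P10

== RESULT ==
10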